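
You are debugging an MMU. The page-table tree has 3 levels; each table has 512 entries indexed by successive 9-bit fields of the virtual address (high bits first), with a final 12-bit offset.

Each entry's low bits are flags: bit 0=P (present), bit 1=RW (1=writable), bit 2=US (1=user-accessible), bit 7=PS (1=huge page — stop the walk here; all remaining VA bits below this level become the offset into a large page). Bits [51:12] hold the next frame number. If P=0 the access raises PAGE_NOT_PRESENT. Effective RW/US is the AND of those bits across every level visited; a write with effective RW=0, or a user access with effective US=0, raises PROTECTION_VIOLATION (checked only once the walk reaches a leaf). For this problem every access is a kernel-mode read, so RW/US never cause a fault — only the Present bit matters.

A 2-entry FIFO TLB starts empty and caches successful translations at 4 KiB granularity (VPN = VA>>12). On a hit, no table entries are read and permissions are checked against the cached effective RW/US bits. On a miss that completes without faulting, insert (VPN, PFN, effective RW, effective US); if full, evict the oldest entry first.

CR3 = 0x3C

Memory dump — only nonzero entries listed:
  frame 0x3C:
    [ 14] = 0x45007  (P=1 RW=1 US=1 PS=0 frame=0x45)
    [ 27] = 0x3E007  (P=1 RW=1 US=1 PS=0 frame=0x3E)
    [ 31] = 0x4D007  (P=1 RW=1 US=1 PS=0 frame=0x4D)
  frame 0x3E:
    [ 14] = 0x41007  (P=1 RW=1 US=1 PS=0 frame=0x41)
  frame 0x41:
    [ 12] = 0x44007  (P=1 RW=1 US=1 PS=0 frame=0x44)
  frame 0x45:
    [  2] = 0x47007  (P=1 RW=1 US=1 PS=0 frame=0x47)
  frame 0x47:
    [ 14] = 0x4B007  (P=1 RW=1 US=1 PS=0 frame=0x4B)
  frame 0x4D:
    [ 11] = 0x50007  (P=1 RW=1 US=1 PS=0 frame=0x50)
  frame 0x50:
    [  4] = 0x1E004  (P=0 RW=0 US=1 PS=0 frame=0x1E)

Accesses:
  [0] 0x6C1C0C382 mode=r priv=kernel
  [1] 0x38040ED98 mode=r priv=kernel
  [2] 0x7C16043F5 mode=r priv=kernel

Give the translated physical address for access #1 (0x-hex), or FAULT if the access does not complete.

Per-access translation:
#0 VA=0x6C1C0C382 (r,kernel):
  lvl0: tbl 0x3C, slot 27 ⇒ 0x3E007 (P1/RW1/US1/PS0)
  lvl1: tbl 0x3E, slot 14 ⇒ 0x41007 (P1/RW1/US1/PS0)
  lvl2: tbl 0x41, slot 12 ⇒ 0x44007 (P1/RW1/US1/PS0)
  ⇒ phys 0x44382  [3 reads]
#1 VA=0x38040ED98 (r,kernel):
  lvl0: tbl 0x3C, slot 14 ⇒ 0x45007 (P1/RW1/US1/PS0)
  lvl1: tbl 0x45, slot 2 ⇒ 0x47007 (P1/RW1/US1/PS0)
  lvl2: tbl 0x47, slot 14 ⇒ 0x4B007 (P1/RW1/US1/PS0)
  ⇒ phys 0x4BD98  [3 reads]
#2 VA=0x7C16043F5 (r,kernel):
  lvl0: tbl 0x3C, slot 31 ⇒ 0x4D007 (P1/RW1/US1/PS0)
  lvl1: tbl 0x4D, slot 11 ⇒ 0x50007 (P1/RW1/US1/PS0)
  lvl2: tbl 0x50, slot 4 ⇒ 0x1E004 (P0/RW0/US1/PS0)
  ✗ PAGE_NOT_PRESENT  [3 reads]

Access #1 PA: 0x4BD98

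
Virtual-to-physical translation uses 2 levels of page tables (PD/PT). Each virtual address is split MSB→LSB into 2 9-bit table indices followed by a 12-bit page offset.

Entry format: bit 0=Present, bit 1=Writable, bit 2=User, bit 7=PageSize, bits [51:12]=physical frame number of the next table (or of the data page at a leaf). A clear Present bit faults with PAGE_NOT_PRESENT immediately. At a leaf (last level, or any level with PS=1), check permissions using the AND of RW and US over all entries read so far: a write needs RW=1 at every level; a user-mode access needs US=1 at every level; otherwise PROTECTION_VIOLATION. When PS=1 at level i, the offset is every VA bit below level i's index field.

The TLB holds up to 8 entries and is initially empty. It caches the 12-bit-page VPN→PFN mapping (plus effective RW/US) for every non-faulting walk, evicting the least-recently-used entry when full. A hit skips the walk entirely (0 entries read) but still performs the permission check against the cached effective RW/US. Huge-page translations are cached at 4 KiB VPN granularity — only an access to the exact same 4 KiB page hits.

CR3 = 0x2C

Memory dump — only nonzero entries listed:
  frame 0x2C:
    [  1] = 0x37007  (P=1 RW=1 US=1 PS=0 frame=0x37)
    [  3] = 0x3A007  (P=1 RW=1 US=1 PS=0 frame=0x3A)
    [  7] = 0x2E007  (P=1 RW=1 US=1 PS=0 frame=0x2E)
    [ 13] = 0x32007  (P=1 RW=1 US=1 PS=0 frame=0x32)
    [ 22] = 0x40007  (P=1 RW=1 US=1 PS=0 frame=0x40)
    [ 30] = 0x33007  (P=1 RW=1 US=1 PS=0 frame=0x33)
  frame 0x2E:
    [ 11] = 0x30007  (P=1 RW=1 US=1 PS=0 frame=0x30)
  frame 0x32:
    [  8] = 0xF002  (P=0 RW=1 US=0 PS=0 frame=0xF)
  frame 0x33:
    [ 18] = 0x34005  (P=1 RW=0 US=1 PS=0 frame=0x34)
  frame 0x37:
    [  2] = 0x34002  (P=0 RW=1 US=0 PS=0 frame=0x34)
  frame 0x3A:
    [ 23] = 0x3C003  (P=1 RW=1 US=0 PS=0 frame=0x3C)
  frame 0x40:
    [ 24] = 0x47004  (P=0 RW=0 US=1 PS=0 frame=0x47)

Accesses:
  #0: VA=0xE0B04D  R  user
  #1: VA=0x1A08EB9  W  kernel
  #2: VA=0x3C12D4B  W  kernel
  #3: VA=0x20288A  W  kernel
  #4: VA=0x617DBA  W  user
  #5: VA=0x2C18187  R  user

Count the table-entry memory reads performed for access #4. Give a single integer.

Per-access translation:
#0 VA=0xE0B04D (r,user):
  [0] read 0x2C idx=7: raw=0x2E007 flags P=1 W=1 U=1 S=0
  [1] read 0x2E idx=11: raw=0x30007 flags P=1 W=1 U=1 S=0
  ✓ 0x3004D  — 2 lookups
#1 VA=0x1A08EB9 (w,kernel):
  [0] read 0x2C idx=13: raw=0x32007 flags P=1 W=1 U=1 S=0
  [1] read 0x32 idx=8: raw=0xF002 flags P=0 W=1 U=0 S=0
  ⇒ fault: PAGE_NOT_PRESENT  — 2 lookups
#2 VA=0x3C12D4B (w,kernel):
  [0] read 0x2C idx=30: raw=0x33007 flags P=1 W=1 U=1 S=0
  [1] read 0x33 idx=18: raw=0x34005 flags P=1 W=0 U=1 S=0
  ⇒ fault: PROTECTION_VIOLATION  — 2 lookups
#3 VA=0x20288A (w,kernel):
  [0] read 0x2C idx=1: raw=0x37007 flags P=1 W=1 U=1 S=0
  [1] read 0x37 idx=2: raw=0x34002 flags P=0 W=1 U=0 S=0
  ⇒ fault: PAGE_NOT_PRESENT  — 2 lookups
#4 VA=0x617DBA (w,user):
  [0] read 0x2C idx=3: raw=0x3A007 flags P=1 W=1 U=1 S=0
  [1] read 0x3A idx=23: raw=0x3C003 flags P=1 W=1 U=0 S=0
  ⇒ fault: PROTECTION_VIOLATION  — 2 lookups
#5 VA=0x2C18187 (r,user):
  [0] read 0x2C idx=22: raw=0x40007 flags P=1 W=1 U=1 S=0
  [1] read 0x40 idx=24: raw=0x47004 flags P=0 W=0 U=1 S=0
  ⇒ fault: PAGE_NOT_PRESENT  — 2 lookups

Entries read for #4: 2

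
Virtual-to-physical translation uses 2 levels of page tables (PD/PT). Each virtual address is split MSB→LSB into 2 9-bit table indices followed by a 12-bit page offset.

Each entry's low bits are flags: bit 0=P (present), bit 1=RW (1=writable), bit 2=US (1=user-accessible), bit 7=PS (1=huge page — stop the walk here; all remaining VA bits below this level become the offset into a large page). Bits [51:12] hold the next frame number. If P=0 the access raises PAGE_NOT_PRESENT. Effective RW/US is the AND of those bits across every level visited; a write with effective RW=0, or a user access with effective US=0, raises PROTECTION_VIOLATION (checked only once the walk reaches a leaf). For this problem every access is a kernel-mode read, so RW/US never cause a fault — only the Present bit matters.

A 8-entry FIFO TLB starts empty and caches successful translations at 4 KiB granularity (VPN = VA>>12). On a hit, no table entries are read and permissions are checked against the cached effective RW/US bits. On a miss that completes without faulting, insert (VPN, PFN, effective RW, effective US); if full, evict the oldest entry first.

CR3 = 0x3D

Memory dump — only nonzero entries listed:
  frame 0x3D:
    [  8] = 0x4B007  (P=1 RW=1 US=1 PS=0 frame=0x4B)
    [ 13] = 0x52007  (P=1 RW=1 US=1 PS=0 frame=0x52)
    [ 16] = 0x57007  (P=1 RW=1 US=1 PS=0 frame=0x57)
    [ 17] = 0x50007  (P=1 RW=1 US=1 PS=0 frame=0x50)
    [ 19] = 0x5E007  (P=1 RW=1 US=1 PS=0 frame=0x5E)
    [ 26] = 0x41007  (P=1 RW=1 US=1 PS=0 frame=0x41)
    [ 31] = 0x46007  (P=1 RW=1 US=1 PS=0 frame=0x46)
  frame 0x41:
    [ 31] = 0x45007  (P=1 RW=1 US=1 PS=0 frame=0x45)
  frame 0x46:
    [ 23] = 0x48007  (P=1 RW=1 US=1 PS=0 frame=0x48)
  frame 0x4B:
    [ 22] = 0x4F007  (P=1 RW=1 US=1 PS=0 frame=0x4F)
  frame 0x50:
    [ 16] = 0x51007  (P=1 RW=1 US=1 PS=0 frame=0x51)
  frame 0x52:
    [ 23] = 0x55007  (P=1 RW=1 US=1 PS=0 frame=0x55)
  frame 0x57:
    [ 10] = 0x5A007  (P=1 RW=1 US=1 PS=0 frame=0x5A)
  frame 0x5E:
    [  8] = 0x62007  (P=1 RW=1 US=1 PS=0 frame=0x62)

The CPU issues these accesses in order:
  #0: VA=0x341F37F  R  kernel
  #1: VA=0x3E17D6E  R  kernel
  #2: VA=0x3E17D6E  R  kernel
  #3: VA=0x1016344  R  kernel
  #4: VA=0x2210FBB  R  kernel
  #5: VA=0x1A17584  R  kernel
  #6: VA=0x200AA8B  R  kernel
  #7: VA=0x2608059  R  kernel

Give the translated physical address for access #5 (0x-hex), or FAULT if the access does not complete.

Trace:
#0 VA=0x341F37F (r,kernel):
  L0 @0x3D[26] → 0x41007  P=1,RW=1,US=1,PS=0
  L1 @0x41[31] → 0x45007  P=1,RW=1,US=1,PS=0
  ⇒ phys 0x4537F  [2 reads]
#1 VA=0x3E17D6E (r,kernel):
  L0 @0x3D[31] → 0x46007  P=1,RW=1,US=1,PS=0
  L1 @0x46[23] → 0x48007  P=1,RW=1,US=1,PS=0
  ⇒ phys 0x48D6E  [2 reads]
#2 VA=0x3E17D6E (r,kernel):
  TLB hit vpn=0x3E17 → PA=0x48D6E
#3 VA=0x1016344 (r,kernel):
  L0 @0x3D[8] → 0x4B007  P=1,RW=1,US=1,PS=0
  L1 @0x4B[22] → 0x4F007  P=1,RW=1,US=1,PS=0
  ⇒ phys 0x4F344  [2 reads]
#4 VA=0x2210FBB (r,kernel):
  L0 @0x3D[17] → 0x50007  P=1,RW=1,US=1,PS=0
  L1 @0x50[16] → 0x51007  P=1,RW=1,US=1,PS=0
  ⇒ phys 0x51FBB  [2 reads]
#5 VA=0x1A17584 (r,kernel):
  L0 @0x3D[13] → 0x52007  P=1,RW=1,US=1,PS=0
  L1 @0x52[23] → 0x55007  P=1,RW=1,US=1,PS=0
  ⇒ phys 0x55584  [2 reads]
#6 VA=0x200AA8B (r,kernel):
  L0 @0x3D[16] → 0x57007  P=1,RW=1,US=1,PS=0
  L1 @0x57[10] → 0x5A007  P=1,RW=1,US=1,PS=0
  ⇒ phys 0x5AA8B  [2 reads]
#7 VA=0x2608059 (r,kernel):
  L0 @0x3D[19] → 0x5E007  P=1,RW=1,US=1,PS=0
  L1 @0x5E[8] → 0x62007  P=1,RW=1,US=1,PS=0
  ⇒ phys 0x62059  [2 reads]

Access #5 PA: 0x55584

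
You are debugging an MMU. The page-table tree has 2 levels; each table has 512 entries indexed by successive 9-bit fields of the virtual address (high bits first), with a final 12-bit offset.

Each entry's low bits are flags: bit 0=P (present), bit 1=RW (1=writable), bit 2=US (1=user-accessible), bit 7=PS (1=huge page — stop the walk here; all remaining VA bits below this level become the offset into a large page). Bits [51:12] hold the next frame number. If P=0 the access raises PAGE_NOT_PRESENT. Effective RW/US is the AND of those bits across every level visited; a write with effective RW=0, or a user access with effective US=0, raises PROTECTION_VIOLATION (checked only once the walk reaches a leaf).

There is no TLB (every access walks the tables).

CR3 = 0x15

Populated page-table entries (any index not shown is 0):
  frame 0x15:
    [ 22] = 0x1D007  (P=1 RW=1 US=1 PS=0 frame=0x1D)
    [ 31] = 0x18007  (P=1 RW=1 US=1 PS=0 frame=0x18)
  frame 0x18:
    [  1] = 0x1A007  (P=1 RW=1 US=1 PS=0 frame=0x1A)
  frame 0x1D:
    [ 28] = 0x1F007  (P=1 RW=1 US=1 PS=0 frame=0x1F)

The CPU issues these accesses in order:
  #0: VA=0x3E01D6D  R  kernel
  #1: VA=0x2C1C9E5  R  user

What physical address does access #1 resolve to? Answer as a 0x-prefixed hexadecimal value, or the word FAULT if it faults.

Per-access translation:
#0 VA=0x3E01D6D (r,kernel):
  L0: frame=0x15 idx=31 entry=0x18007 [P=1 RW=1 US=1 PS=0]
  L1: frame=0x18 idx=1 entry=0x1A007 [P=1 RW=1 US=1 PS=0]
  → PA=0x1AD6D  (2 entries read)
#1 VA=0x2C1C9E5 (r,user):
  L0: frame=0x15 idx=22 entry=0x1D007 [P=1 RW=1 US=1 PS=0]
  L1: frame=0x1D idx=28 entry=0x1F007 [P=1 RW=1 US=1 PS=0]
  → PA=0x1F9E5  (2 entries read)

Access #1 PA: 0x1F9E5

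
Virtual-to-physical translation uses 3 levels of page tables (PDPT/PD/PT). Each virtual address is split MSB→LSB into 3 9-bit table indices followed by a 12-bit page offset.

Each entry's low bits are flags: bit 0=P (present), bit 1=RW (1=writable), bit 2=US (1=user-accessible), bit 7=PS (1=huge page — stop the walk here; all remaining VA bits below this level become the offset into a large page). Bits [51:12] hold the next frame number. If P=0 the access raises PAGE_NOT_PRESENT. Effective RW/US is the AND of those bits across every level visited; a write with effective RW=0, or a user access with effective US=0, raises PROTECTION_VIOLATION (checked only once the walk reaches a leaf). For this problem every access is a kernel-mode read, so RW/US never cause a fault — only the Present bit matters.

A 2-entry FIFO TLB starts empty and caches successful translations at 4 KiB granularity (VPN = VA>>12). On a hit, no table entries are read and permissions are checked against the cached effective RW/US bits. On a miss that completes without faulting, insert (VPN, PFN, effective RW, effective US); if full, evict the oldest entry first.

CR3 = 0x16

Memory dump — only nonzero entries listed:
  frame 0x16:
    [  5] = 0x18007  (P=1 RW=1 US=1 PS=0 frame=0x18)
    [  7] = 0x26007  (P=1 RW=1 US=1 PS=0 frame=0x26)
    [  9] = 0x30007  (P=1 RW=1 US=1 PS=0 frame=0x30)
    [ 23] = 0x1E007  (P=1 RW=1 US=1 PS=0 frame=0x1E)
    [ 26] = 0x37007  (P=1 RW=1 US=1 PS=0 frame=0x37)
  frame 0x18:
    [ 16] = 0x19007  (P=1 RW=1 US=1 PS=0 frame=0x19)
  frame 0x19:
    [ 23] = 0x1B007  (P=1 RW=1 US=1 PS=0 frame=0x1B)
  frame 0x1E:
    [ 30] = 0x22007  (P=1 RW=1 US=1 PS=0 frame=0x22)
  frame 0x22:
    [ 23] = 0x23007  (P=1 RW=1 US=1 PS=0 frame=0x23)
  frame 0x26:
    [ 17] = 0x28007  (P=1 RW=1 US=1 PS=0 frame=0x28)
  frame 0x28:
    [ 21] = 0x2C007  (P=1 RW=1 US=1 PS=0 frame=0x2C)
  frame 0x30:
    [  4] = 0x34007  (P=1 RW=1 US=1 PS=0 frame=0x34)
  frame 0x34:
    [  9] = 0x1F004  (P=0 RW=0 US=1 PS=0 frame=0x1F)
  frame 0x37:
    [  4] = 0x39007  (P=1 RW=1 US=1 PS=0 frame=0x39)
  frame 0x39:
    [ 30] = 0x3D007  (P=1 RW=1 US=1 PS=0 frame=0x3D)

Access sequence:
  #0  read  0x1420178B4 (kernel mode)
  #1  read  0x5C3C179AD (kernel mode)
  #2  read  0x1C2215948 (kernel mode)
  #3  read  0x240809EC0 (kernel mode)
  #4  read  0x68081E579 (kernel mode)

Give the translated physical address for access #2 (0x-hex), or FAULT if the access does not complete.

Walk each access:
#0 VA=0x1420178B4 (r,kernel):
  [0] read 0x16 idx=5: raw=0x18007 flags P=1 W=1 U=1 S=0
  [1] read 0x18 idx=16: raw=0x19007 flags P=1 W=1 U=1 S=0
  [2] read 0x19 idx=23: raw=0x1B007 flags P=1 W=1 U=1 S=0
  → PA=0x1B8B4  (3 entries read)
#1 VA=0x5C3C179AD (r,kernel):
  [0] read 0x16 idx=23: raw=0x1E007 flags P=1 W=1 U=1 S=0
  [1] read 0x1E idx=30: raw=0x22007 flags P=1 W=1 U=1 S=0
  [2] read 0x22 idx=23: raw=0x23007 flags P=1 W=1 U=1 S=0
  → PA=0x239AD  (3 entries read)
#2 VA=0x1C2215948 (r,kernel):
  [0] read 0x16 idx=7: raw=0x26007 flags P=1 W=1 U=1 S=0
  [1] read 0x26 idx=17: raw=0x28007 flags P=1 W=1 U=1 S=0
  [2] read 0x28 idx=21: raw=0x2C007 flags P=1 W=1 U=1 S=0
  → PA=0x2C948  (3 entries read)
#3 VA=0x240809EC0 (r,kernel):
  [0] read 0x16 idx=9: raw=0x30007 flags P=1 W=1 U=1 S=0
  [1] read 0x30 idx=4: raw=0x34007 flags P=1 W=1 U=1 S=0
  [2] read 0x34 idx=9: raw=0x1F004 flags P=0 W=0 U=1 S=0
  ✗ PAGE_NOT_PRESENT  [3 reads]
#4 VA=0x68081E579 (r,kernel):
  [0] read 0x16 idx=26: raw=0x37007 flags P=1 W=1 U=1 S=0
  [1] read 0x37 idx=4: raw=0x39007 flags P=1 W=1 U=1 S=0
  [2] read 0x39 idx=30: raw=0x3D007 flags P=1 W=1 U=1 S=0
  → PA=0x3D579  (3 entries read)

Access #2 PA: 0x2C948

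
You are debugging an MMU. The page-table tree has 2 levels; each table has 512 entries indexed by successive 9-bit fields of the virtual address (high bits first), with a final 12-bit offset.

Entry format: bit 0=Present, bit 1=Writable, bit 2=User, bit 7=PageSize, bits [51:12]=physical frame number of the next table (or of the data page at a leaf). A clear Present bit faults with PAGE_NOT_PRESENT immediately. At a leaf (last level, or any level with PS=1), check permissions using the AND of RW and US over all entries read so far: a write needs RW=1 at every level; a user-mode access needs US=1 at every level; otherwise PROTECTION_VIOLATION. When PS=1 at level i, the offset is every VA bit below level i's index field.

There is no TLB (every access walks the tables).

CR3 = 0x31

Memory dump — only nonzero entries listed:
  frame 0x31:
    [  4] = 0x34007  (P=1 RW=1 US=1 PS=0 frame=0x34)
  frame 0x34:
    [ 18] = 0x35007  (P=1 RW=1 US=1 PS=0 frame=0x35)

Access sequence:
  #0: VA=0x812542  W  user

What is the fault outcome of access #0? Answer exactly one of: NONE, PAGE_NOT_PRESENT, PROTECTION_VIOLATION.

Per-access translation:
#0 VA=0x812542 (w,user):
  L0 @0x31[4] → 0x34007  P=1,RW=1,US=1,PS=0
  L1 @0x34[18] → 0x35007  P=1,RW=1,US=1,PS=0
  → PA=0x35542  (2 entries read)

Access #0 fault: NONE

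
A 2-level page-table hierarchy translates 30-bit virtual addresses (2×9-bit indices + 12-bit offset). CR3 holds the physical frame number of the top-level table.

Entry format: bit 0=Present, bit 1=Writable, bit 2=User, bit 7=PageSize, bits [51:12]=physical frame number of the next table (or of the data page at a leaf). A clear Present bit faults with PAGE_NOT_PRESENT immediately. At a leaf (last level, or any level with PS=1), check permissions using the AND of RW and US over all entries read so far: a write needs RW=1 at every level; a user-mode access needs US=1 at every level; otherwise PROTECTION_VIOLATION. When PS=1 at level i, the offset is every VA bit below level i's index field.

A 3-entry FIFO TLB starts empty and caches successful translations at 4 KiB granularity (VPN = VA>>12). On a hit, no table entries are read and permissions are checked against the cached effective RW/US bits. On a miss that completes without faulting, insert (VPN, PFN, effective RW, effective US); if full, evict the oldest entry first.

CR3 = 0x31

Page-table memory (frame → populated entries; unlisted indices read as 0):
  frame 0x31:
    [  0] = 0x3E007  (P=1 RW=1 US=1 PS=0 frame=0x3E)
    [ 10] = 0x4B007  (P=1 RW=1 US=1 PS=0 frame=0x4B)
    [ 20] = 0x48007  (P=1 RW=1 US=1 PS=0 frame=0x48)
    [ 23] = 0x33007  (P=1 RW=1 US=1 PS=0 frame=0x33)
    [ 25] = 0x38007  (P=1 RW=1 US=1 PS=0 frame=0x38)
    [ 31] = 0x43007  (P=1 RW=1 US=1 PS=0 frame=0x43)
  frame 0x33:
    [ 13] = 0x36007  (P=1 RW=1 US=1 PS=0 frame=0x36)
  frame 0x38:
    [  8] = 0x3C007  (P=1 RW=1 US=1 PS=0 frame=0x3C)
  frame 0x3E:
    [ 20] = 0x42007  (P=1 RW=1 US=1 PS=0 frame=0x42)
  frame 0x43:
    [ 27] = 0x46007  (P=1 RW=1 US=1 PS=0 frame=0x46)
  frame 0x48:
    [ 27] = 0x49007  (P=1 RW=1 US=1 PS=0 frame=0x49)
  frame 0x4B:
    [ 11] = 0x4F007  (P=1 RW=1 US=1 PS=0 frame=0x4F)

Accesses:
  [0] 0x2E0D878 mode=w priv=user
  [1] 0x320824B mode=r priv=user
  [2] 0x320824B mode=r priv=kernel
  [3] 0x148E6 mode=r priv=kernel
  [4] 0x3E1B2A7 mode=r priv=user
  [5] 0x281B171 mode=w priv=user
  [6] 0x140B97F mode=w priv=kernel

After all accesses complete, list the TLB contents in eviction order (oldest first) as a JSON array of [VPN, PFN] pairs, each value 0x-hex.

Walk each access:
#0 VA=0x2E0D878 (w,user):
  [0] read 0x31 idx=23: raw=0x33007 flags P=1 W=1 U=1 S=0
  [1] read 0x33 idx=13: raw=0x36007 flags P=1 W=1 U=1 S=0
  ⇒ phys 0x36878  [2 reads]
#1 VA=0x320824B (r,user):
  [0] read 0x31 idx=25: raw=0x38007 flags P=1 W=1 U=1 S=0
  [1] read 0x38 idx=8: raw=0x3C007 flags P=1 W=1 U=1 S=0
  ⇒ phys 0x3C24B  [2 reads]
#2 VA=0x320824B (r,kernel):
  TLB hit vpn=0x3208 → PA=0x3C24B
#3 VA=0x148E6 (r,kernel):
  [0] read 0x31 idx=0: raw=0x3E007 flags P=1 W=1 U=1 S=0
  [1] read 0x3E idx=20: raw=0x42007 flags P=1 W=1 U=1 S=0
  ⇒ phys 0x428E6  [2 reads]
#4 VA=0x3E1B2A7 (r,user):
  [0] read 0x31 idx=31: raw=0x43007 flags P=1 W=1 U=1 S=0
  [1] read 0x43 idx=27: raw=0x46007 flags P=1 W=1 U=1 S=0
  ⇒ phys 0x462A7  [2 reads]
#5 VA=0x281B171 (w,user):
  [0] read 0x31 idx=20: raw=0x48007 flags P=1 W=1 U=1 S=0
  [1] read 0x48 idx=27: raw=0x49007 flags P=1 W=1 U=1 S=0
  ⇒ phys 0x49171  [2 reads]
#6 VA=0x140B97F (w,kernel):
  [0] read 0x31 idx=10: raw=0x4B007 flags P=1 W=1 U=1 S=0
  [1] read 0x4B idx=11: raw=0x4F007 flags P=1 W=1 U=1 S=0
  ⇒ phys 0x4F97F  [2 reads]

TLB: [["0x3E1B", "0x46"], ["0x281B", "0x49"], ["0x140B", "0x4F"]]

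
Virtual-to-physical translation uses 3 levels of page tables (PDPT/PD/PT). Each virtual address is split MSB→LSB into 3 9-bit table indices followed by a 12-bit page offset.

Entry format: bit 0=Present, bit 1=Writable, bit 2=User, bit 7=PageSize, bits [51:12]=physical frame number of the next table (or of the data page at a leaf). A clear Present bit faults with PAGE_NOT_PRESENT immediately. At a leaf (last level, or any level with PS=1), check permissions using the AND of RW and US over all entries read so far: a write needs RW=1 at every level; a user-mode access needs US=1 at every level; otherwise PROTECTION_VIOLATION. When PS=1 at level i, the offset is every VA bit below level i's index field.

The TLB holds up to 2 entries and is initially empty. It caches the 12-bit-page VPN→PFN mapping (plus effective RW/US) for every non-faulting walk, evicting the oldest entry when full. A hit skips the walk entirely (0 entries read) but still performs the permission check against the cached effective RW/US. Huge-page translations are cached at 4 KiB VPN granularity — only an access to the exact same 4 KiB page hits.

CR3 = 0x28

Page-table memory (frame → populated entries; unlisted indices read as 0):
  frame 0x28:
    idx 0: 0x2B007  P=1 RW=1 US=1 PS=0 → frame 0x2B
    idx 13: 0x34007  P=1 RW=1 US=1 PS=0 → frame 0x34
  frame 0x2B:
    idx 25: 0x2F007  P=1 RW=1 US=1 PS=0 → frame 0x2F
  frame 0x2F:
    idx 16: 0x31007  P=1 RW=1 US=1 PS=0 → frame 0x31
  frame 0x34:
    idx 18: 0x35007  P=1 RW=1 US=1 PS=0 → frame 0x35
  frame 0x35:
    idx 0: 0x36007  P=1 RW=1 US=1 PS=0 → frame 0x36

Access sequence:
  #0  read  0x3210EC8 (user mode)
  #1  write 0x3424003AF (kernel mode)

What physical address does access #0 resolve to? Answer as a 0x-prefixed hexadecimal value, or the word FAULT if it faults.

Walk each access:
#0 VA=0x3210EC8 (r,user):
  L0 @0x28[0] → 0x2B007  P=1,RW=1,US=1,PS=0
  L1 @0x2B[25] → 0x2F007  P=1,RW=1,US=1,PS=0
  L2 @0x2F[16] → 0x31007  P=1,RW=1,US=1,PS=0
  ⇒ phys 0x31EC8  [3 reads]
#1 VA=0x3424003AF (w,kernel):
  L0 @0x28[13] → 0x34007  P=1,RW=1,US=1,PS=0
  L1 @0x34[18] → 0x35007  P=1,RW=1,US=1,PS=0
  L2 @0x35[0] → 0x36007  P=1,RW=1,US=1,PS=0
  ⇒ phys 0x363AF  [3 reads]

Access #0 PA: 0x31EC8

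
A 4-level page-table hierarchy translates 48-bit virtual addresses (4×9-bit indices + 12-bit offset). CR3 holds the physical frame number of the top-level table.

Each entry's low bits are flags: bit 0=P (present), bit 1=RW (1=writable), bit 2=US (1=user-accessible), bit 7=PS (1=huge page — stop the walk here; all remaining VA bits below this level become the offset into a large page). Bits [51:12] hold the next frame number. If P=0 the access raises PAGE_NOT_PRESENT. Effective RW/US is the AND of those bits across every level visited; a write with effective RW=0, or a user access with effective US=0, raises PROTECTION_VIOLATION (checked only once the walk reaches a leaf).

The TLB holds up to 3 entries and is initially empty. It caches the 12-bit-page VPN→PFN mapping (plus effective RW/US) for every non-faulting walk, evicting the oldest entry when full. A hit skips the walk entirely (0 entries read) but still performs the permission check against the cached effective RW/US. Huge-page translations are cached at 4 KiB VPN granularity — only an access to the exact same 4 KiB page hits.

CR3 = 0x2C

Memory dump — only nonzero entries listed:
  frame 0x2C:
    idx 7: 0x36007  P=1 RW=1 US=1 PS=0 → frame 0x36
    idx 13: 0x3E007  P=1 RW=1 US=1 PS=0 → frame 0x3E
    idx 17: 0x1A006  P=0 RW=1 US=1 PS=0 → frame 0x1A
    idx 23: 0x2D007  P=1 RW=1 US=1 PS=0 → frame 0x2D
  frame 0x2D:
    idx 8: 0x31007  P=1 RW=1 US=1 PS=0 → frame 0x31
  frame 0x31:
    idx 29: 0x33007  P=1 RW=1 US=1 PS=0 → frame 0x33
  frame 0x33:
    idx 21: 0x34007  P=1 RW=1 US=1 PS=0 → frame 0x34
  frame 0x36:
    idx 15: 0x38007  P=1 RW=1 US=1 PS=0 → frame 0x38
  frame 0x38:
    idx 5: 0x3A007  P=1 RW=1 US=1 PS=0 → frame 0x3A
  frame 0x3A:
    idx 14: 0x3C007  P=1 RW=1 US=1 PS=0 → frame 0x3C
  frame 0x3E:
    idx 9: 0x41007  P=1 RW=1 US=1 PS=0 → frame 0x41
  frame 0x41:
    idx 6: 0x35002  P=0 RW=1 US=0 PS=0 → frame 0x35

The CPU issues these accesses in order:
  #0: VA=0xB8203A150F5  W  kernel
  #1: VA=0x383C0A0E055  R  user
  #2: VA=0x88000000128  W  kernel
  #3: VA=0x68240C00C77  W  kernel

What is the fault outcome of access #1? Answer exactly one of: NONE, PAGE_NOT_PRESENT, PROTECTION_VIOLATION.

Per-access translation:
#0 VA=0xB8203A150F5 (w,kernel):
  [0] read 0x2C idx=23: raw=0x2D007 flags P=1 W=1 U=1 S=0
  [1] read 0x2D idx=8: raw=0x31007 flags P=1 W=1 U=1 S=0
  [2] read 0x31 idx=29: raw=0x33007 flags P=1 W=1 U=1 S=0
  [3] read 0x33 idx=21: raw=0x34007 flags P=1 W=1 U=1 S=0
  → PA=0x340F5  (4 entries read)
#1 VA=0x383C0A0E055 (r,user):
  [0] read 0x2C idx=7: raw=0x36007 flags P=1 W=1 U=1 S=0
  [1] read 0x36 idx=15: raw=0x38007 flags P=1 W=1 U=1 S=0
  [2] read 0x38 idx=5: raw=0x3A007 flags P=1 W=1 U=1 S=0
  [3] read 0x3A idx=14: raw=0x3C007 flags P=1 W=1 U=1 S=0
  → PA=0x3C055  (4 entries read)
#2 VA=0x88000000128 (w,kernel):
  [0] read 0x2C idx=17: raw=0x1A006 flags P=0 W=1 U=1 S=0
  ⇒ fault: PAGE_NOT_PRESENT  — 1 lookups
#3 VA=0x68240C00C77 (w,kernel):
  [0] read 0x2C idx=13: raw=0x3E007 flags P=1 W=1 U=1 S=0
  [1] read 0x3E idx=9: raw=0x41007 flags P=1 W=1 U=1 S=0
  [2] read 0x41 idx=6: raw=0x35002 flags P=0 W=1 U=0 S=0
  ⇒ fault: PAGE_NOT_PRESENT  — 3 lookups

Access #1 fault: NONE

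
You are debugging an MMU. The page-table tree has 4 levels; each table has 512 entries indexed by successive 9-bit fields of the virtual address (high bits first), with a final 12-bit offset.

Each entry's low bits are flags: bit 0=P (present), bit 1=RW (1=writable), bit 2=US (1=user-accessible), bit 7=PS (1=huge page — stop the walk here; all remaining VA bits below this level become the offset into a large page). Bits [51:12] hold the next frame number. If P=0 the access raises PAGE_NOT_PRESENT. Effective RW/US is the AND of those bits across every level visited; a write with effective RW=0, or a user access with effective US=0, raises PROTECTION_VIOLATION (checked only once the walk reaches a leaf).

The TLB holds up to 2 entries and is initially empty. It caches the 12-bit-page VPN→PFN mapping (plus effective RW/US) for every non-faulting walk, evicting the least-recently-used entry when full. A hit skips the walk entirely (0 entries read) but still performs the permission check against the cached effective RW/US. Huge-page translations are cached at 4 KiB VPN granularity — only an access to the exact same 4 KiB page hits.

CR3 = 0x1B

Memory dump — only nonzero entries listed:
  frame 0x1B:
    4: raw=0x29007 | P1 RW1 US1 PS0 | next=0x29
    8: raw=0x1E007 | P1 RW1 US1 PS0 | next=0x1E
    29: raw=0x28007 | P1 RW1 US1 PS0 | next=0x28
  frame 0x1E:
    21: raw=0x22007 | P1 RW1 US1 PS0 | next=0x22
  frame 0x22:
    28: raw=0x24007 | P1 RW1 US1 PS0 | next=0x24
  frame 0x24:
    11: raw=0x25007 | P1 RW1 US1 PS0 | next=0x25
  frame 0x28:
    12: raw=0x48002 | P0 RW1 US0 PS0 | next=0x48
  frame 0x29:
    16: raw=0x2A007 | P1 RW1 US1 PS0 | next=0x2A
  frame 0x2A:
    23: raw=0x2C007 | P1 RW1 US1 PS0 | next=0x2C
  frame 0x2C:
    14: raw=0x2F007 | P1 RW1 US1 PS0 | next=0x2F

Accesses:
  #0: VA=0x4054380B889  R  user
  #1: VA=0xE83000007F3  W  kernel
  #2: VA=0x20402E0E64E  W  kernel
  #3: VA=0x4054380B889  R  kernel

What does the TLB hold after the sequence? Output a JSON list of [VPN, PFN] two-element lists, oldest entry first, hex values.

Trace:
#0 VA=0x4054380B889 (r,user):
  [0] read 0x1B idx=8: raw=0x1E007 flags P=1 W=1 U=1 S=0
  [1] read 0x1E idx=21: raw=0x22007 flags P=1 W=1 U=1 S=0
  [2] read 0x22 idx=28: raw=0x24007 flags P=1 W=1 U=1 S=0
  [3] read 0x24 idx=11: raw=0x25007 flags P=1 W=1 U=1 S=0
  → PA=0x25889  (4 entries read)
#1 VA=0xE83000007F3 (w,kernel):
  [0] read 0x1B idx=29: raw=0x28007 flags P=1 W=1 U=1 S=0
  [1] read 0x28 idx=12: raw=0x48002 flags P=0 W=1 U=0 S=0
  → PAGE_NOT_PRESENT  (2 entries read)
#2 VA=0x20402E0E64E (w,kernel):
  [0] read 0x1B idx=4: raw=0x29007 flags P=1 W=1 U=1 S=0
  [1] read 0x29 idx=16: raw=0x2A007 flags P=1 W=1 U=1 S=0
  [2] read 0x2A idx=23: raw=0x2C007 flags P=1 W=1 U=1 S=0
  [3] read 0x2C idx=14: raw=0x2F007 flags P=1 W=1 U=1 S=0
  → PA=0x2F64E  (4 entries read)
#3 VA=0x4054380B889 (r,kernel):
  TLB hit vpn=0x4054380B → PA=0x25889

TLB: [["0x20402E0E", "0x2F"], ["0x4054380B", "0x25"]]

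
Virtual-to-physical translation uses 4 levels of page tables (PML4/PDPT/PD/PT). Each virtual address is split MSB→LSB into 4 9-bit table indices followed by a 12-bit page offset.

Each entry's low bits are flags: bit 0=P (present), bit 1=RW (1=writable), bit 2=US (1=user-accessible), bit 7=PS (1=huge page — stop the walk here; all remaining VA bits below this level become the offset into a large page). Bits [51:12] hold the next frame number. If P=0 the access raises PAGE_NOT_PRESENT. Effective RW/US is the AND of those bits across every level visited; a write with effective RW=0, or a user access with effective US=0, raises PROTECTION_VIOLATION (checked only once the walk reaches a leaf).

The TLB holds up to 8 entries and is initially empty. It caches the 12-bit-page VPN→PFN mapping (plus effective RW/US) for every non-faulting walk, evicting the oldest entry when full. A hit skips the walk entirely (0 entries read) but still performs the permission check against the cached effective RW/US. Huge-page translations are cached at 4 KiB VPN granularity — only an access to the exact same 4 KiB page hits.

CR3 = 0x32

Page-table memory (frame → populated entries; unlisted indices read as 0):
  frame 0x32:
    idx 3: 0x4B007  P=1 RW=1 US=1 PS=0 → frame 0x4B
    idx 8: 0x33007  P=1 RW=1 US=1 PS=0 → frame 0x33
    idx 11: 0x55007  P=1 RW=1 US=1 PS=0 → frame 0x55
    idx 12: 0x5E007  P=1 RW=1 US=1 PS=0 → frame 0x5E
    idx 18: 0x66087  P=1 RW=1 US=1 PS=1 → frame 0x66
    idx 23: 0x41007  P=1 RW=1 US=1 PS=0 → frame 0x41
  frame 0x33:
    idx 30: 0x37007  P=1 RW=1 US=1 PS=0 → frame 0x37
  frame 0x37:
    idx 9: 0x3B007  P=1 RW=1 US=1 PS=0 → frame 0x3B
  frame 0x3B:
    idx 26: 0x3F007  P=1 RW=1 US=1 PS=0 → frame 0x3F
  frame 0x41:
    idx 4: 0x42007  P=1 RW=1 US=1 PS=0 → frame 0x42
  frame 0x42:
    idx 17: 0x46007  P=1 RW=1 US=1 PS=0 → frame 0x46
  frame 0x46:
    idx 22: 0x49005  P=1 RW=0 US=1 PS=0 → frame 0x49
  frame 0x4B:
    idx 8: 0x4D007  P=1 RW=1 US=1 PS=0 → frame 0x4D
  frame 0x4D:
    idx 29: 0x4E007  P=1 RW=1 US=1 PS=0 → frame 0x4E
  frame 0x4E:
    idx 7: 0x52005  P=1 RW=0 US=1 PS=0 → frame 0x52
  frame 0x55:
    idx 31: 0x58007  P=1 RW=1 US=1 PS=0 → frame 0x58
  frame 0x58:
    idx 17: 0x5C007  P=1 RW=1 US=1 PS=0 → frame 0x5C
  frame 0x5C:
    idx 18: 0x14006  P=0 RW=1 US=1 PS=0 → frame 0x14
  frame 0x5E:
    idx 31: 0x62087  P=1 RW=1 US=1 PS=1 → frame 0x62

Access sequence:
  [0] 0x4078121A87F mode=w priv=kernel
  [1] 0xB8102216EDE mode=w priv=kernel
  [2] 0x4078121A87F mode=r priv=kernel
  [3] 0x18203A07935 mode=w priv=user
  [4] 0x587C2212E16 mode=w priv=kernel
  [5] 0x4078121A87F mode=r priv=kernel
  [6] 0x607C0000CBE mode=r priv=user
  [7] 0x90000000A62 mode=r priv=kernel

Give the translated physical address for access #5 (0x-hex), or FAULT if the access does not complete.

Trace:
#0 VA=0x4078121A87F (w,kernel):
  L0: frame=0x32 idx=8 entry=0x33007 [P=1 RW=1 US=1 PS=0]
  L1: frame=0x33 idx=30 entry=0x37007 [P=1 RW=1 US=1 PS=0]
  L2: frame=0x37 idx=9 entry=0x3B007 [P=1 RW=1 US=1 PS=0]
  L3: frame=0x3B idx=26 entry=0x3F007 [P=1 RW=1 US=1 PS=0]
  → PA=0x3F87F  (4 entries read)
#1 VA=0xB8102216EDE (w,kernel):
  L0: frame=0x32 idx=23 entry=0x41007 [P=1 RW=1 US=1 PS=0]
  L1: frame=0x41 idx=4 entry=0x42007 [P=1 RW=1 US=1 PS=0]
  L2: frame=0x42 idx=17 entry=0x46007 [P=1 RW=1 US=1 PS=0]
  L3: frame=0x46 idx=22 entry=0x49005 [P=1 RW=0 US=1 PS=0]
  → PROTECTION_VIOLATION  (4 entries read)
#2 VA=0x4078121A87F (r,kernel):
  TLB hit vpn=0x4078121A → PA=0x3F87F
#3 VA=0x18203A07935 (w,user):
  L0: frame=0x32 idx=3 entry=0x4B007 [P=1 RW=1 US=1 PS=0]
  L1: frame=0x4B idx=8 entry=0x4D007 [P=1 RW=1 US=1 PS=0]
  L2: frame=0x4D idx=29 entry=0x4E007 [P=1 RW=1 US=1 PS=0]
  L3: frame=0x4E idx=7 entry=0x52005 [P=1 RW=0 US=1 PS=0]
  → PROTECTION_VIOLATION  (4 entries read)
#4 VA=0x587C2212E16 (w,kernel):
  L0: frame=0x32 idx=11 entry=0x55007 [P=1 RW=1 US=1 PS=0]
  L1: frame=0x55 idx=31 entry=0x58007 [P=1 RW=1 US=1 PS=0]
  L2: frame=0x58 idx=17 entry=0x5C007 [P=1 RW=1 US=1 PS=0]
  L3: frame=0x5C idx=18 entry=0x14006 [P=0 RW=1 US=1 PS=0]
  → PAGE_NOT_PRESENT  (4 entries read)
#5 VA=0x4078121A87F (r,kernel):
  TLB hit vpn=0x4078121A → PA=0x3F87F
#6 VA=0x607C0000CBE (r,user):
  L0: frame=0x32 idx=12 entry=0x5E007 [P=1 RW=1 US=1 PS=0]
  L1: frame=0x5E idx=31 entry=0x62087 [P=1 RW=1 US=1 PS=1]
  → PA=0x62CBE (huge @L1)  (2 entries read)
#7 VA=0x90000000A62 (r,kernel):
  L0: frame=0x32 idx=18 entry=0x66087 [P=1 RW=1 US=1 PS=1]
  → PA=0x66A62 (huge @L0)  (1 entries read)

Access #5 PA: 0x3F87F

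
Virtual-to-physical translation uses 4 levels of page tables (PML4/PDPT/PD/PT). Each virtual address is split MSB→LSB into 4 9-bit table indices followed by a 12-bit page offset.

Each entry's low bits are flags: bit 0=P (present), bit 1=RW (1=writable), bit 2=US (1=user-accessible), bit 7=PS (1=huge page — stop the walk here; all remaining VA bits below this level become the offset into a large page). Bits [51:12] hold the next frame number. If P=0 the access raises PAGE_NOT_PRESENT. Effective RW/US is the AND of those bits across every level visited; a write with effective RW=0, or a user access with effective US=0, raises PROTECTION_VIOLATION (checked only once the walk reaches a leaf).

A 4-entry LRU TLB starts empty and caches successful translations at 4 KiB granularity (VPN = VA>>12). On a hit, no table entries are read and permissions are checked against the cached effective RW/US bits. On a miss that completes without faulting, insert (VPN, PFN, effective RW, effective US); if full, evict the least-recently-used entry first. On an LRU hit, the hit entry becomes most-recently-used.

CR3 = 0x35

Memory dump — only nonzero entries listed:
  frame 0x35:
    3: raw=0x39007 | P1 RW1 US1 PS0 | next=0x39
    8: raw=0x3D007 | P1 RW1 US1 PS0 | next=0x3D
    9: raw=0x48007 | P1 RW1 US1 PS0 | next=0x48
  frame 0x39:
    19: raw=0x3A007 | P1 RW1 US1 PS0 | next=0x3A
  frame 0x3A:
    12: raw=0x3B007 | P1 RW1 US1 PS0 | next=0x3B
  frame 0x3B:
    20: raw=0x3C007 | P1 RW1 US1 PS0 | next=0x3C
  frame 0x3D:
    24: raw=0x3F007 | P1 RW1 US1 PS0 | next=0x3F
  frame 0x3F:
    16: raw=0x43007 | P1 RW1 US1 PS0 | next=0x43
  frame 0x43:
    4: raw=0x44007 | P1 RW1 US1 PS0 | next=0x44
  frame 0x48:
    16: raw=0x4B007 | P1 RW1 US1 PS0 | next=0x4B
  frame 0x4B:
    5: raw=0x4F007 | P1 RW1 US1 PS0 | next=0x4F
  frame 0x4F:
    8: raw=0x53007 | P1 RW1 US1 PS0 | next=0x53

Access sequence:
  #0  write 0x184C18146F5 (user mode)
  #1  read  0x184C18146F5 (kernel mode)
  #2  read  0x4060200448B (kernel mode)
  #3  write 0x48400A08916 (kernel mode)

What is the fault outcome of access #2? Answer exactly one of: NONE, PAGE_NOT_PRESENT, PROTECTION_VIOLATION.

Trace:
#0 VA=0x184C18146F5 (w,user):
  [0] read 0x35 idx=3: raw=0x39007 flags P=1 W=1 U=1 S=0
  [1] read 0x39 idx=19: raw=0x3A007 flags P=1 W=1 U=1 S=0
  [2] read 0x3A idx=12: raw=0x3B007 flags P=1 W=1 U=1 S=0
  [3] read 0x3B idx=20: raw=0x3C007 flags P=1 W=1 U=1 S=0
  ⇒ phys 0x3C6F5  [4 reads]
#1 VA=0x184C18146F5 (r,kernel):
  TLB hit vpn=0x184C1814 → PA=0x3C6F5
#2 VA=0x4060200448B (r,kernel):
  [0] read 0x35 idx=8: raw=0x3D007 flags P=1 W=1 U=1 S=0
  [1] read 0x3D idx=24: raw=0x3F007 flags P=1 W=1 U=1 S=0
  [2] read 0x3F idx=16: raw=0x43007 flags P=1 W=1 U=1 S=0
  [3] read 0x43 idx=4: raw=0x44007 flags P=1 W=1 U=1 S=0
  ⇒ phys 0x4448B  [4 reads]
#3 VA=0x48400A08916 (w,kernel):
  [0] read 0x35 idx=9: raw=0x48007 flags P=1 W=1 U=1 S=0
  [1] read 0x48 idx=16: raw=0x4B007 flags P=1 W=1 U=1 S=0
  [2] read 0x4B idx=5: raw=0x4F007 flags P=1 W=1 U=1 S=0
  [3] read 0x4F idx=8: raw=0x53007 flags P=1 W=1 U=1 S=0
  ⇒ phys 0x53916  [4 reads]

Access #2 fault: NONE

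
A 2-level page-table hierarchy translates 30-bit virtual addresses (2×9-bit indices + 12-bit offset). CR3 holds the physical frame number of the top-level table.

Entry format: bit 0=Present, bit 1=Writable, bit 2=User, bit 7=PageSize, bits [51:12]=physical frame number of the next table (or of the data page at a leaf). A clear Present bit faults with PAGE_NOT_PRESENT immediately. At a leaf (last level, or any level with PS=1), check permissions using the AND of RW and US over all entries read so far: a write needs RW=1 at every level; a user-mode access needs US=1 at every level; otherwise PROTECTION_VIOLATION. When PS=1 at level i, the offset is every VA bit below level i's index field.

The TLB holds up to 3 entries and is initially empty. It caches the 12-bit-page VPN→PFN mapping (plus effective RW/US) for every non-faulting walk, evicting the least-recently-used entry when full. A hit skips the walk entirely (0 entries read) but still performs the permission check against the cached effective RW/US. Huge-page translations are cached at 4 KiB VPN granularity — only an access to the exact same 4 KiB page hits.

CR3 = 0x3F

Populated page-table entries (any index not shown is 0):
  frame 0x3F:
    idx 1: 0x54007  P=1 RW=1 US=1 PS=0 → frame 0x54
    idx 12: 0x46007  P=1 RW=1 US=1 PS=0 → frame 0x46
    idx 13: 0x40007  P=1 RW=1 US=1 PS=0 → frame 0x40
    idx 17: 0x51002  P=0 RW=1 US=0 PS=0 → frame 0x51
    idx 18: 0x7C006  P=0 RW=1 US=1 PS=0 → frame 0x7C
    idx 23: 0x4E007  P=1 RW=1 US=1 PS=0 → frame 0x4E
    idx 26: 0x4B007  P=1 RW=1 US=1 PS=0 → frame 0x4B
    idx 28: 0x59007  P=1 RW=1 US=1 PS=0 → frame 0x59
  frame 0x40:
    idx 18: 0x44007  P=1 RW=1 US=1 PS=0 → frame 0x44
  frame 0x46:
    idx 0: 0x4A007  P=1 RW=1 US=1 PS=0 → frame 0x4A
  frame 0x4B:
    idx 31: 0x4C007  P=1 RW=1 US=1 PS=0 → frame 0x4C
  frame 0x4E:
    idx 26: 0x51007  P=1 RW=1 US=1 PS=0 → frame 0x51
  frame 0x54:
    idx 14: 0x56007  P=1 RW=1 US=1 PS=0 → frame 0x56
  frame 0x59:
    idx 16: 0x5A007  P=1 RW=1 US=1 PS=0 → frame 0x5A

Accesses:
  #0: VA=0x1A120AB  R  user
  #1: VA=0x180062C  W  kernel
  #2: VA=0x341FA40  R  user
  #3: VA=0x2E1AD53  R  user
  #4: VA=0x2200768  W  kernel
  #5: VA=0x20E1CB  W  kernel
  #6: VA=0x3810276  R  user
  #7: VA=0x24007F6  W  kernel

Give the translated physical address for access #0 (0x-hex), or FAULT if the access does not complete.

Per-access translation:
#0 VA=0x1A120AB (r,user):
  L0: frame=0x3F idx=13 entry=0x40007 [P=1 RW=1 US=1 PS=0]
  L1: frame=0x40 idx=18 entry=0x44007 [P=1 RW=1 US=1 PS=0]
  ✓ 0x440AB  — 2 lookups
#1 VA=0x180062C (w,kernel):
  L0: frame=0x3F idx=12 entry=0x46007 [P=1 RW=1 US=1 PS=0]
  L1: frame=0x46 idx=0 entry=0x4A007 [P=1 RW=1 US=1 PS=0]
  ✓ 0x4A62C  — 2 lookups
#2 VA=0x341FA40 (r,user):
  L0: frame=0x3F idx=26 entry=0x4B007 [P=1 RW=1 US=1 PS=0]
  L1: frame=0x4B idx=31 entry=0x4C007 [P=1 RW=1 US=1 PS=0]
  ✓ 0x4CA40  — 2 lookups
#3 VA=0x2E1AD53 (r,user):
  L0: frame=0x3F idx=23 entry=0x4E007 [P=1 RW=1 US=1 PS=0]
  L1: frame=0x4E idx=26 entry=0x51007 [P=1 RW=1 US=1 PS=0]
  ✓ 0x51D53  — 2 lookups
#4 VA=0x2200768 (w,kernel):
  L0: frame=0x3F idx=17 entry=0x51002 [P=0 RW=1 US=0 PS=0]
  ✗ PAGE_NOT_PRESENT  [1 reads]
#5 VA=0x20E1CB (w,kernel):
  L0: frame=0x3F idx=1 entry=0x54007 [P=1 RW=1 US=1 PS=0]
  L1: frame=0x54 idx=14 entry=0x56007 [P=1 RW=1 US=1 PS=0]
  ✓ 0x561CB  — 2 lookups
#6 VA=0x3810276 (r,user):
  L0: frame=0x3F idx=28 entry=0x59007 [P=1 RW=1 US=1 PS=0]
  L1: frame=0x59 idx=16 entry=0x5A007 [P=1 RW=1 US=1 PS=0]
  ✓ 0x5A276  — 2 lookups
#7 VA=0x24007F6 (w,kernel):
  L0: frame=0x3F idx=18 entry=0x7C006 [P=0 RW=1 US=1 PS=0]
  ✗ PAGE_NOT_PRESENT  [1 reads]

Access #0 PA: 0x440AB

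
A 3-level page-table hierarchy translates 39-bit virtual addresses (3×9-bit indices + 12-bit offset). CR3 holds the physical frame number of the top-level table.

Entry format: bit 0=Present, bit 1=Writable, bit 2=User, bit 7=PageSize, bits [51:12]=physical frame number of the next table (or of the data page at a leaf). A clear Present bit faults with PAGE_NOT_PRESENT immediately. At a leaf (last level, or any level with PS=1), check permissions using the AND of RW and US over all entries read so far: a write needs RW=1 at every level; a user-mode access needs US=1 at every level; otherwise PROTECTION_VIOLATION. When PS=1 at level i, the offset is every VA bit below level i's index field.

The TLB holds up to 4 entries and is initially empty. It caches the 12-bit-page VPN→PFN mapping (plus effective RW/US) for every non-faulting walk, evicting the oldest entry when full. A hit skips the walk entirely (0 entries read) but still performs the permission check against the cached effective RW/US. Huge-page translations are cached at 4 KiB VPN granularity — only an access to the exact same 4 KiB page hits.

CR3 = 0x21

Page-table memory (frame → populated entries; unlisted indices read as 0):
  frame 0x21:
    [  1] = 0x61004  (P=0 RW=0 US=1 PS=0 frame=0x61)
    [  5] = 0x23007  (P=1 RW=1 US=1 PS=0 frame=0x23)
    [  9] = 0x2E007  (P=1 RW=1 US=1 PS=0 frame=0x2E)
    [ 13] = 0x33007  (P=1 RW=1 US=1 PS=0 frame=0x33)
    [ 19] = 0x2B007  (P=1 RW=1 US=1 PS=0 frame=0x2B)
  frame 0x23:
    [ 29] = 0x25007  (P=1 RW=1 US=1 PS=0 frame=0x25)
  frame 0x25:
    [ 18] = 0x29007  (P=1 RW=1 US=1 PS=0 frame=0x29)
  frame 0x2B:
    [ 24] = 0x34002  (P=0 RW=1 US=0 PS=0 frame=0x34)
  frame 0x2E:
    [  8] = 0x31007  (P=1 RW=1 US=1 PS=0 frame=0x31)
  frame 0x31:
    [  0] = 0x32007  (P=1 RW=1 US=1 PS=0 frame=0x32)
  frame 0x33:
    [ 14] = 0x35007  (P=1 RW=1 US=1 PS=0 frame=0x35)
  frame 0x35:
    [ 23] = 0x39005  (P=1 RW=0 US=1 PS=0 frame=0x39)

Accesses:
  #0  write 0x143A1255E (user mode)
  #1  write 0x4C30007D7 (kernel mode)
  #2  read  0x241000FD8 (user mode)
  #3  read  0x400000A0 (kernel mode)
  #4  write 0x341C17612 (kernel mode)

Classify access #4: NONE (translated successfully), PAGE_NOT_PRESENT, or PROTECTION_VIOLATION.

Trace:
#0 VA=0x143A1255E (w,user):
  L0: frame=0x21 idx=5 entry=0x23007 [P=1 RW=1 US=1 PS=0]
  L1: frame=0x23 idx=29 entry=0x25007 [P=1 RW=1 US=1 PS=0]
  L2: frame=0x25 idx=18 entry=0x29007 [P=1 RW=1 US=1 PS=0]
  → PA=0x2955E  (3 entries read)
#1 VA=0x4C30007D7 (w,kernel):
  L0: frame=0x21 idx=19 entry=0x2B007 [P=1 RW=1 US=1 PS=0]
  L1: frame=0x2B idx=24 entry=0x34002 [P=0 RW=1 US=0 PS=0]
  → PAGE_NOT_PRESENT  (2 entries read)
#2 VA=0x241000FD8 (r,user):
  L0: frame=0x21 idx=9 entry=0x2E007 [P=1 RW=1 US=1 PS=0]
  L1: frame=0x2E idx=8 entry=0x31007 [P=1 RW=1 US=1 PS=0]
  L2: frame=0x31 idx=0 entry=0x32007 [P=1 RW=1 US=1 PS=0]
  → PA=0x32FD8  (3 entries read)
#3 VA=0x400000A0 (r,kernel):
  L0: frame=0x21 idx=1 entry=0x61004 [P=0 RW=0 US=1 PS=0]
  → PAGE_NOT_PRESENT  (1 entries read)
#4 VA=0x341C17612 (w,kernel):
  L0: frame=0x21 idx=13 entry=0x33007 [P=1 RW=1 US=1 PS=0]
  L1: frame=0x33 idx=14 entry=0x35007 [P=1 RW=1 US=1 PS=0]
  L2: frame=0x35 idx=23 entry=0x39005 [P=1 RW=0 US=1 PS=0]
  → PROTECTION_VIOLATION  (3 entries read)

Access #4 fault: PROTECTION_VIOLATION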